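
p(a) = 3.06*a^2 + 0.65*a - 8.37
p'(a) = 6.12*a + 0.65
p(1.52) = -0.31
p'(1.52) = 9.95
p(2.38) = 10.51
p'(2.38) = 15.22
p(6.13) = 110.60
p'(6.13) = 38.17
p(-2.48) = 8.84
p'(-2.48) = -14.53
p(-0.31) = -8.28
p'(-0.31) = -1.25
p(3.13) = 23.64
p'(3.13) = 19.81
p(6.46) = 123.53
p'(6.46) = 40.19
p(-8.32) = 198.04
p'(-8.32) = -50.27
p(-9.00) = 233.64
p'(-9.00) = -54.43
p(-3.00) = 17.22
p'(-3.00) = -17.71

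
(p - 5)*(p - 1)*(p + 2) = p^3 - 4*p^2 - 7*p + 10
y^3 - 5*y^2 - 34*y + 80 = (y - 8)*(y - 2)*(y + 5)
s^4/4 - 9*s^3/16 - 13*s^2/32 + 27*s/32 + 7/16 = (s/2 + 1/4)*(s/2 + 1/2)*(s - 2)*(s - 7/4)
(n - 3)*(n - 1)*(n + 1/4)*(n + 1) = n^4 - 11*n^3/4 - 7*n^2/4 + 11*n/4 + 3/4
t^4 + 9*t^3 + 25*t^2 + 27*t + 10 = (t + 1)^2*(t + 2)*(t + 5)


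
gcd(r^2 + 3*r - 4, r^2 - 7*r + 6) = r - 1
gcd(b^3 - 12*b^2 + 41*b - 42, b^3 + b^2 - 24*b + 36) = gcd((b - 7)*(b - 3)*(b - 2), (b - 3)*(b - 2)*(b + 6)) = b^2 - 5*b + 6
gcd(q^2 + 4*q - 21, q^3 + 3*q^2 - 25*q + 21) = q^2 + 4*q - 21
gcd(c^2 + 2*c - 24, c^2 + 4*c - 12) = c + 6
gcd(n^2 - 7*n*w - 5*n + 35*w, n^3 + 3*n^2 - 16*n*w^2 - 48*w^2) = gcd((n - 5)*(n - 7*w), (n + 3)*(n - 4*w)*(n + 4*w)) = 1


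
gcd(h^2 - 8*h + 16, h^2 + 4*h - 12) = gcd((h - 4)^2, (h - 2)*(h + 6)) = 1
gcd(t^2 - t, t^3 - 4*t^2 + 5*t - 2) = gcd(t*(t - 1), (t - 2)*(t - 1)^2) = t - 1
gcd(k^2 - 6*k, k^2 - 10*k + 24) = k - 6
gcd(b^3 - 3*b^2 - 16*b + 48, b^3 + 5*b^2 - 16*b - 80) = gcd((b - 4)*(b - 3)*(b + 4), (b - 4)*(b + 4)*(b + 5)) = b^2 - 16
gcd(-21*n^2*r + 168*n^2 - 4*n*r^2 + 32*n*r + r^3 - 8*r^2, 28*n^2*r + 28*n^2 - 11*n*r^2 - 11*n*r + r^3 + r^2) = -7*n + r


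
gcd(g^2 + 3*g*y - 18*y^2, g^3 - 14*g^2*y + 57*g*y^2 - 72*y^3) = -g + 3*y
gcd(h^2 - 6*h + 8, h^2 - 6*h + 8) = h^2 - 6*h + 8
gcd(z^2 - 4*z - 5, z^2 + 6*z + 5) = z + 1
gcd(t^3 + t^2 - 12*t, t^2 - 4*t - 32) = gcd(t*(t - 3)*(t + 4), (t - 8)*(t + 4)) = t + 4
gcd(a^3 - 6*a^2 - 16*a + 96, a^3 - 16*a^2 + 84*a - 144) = a^2 - 10*a + 24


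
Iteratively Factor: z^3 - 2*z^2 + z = (z)*(z^2 - 2*z + 1) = z*(z - 1)*(z - 1)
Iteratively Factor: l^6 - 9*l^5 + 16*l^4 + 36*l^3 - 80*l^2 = (l - 5)*(l^5 - 4*l^4 - 4*l^3 + 16*l^2) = (l - 5)*(l - 2)*(l^4 - 2*l^3 - 8*l^2) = l*(l - 5)*(l - 2)*(l^3 - 2*l^2 - 8*l) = l*(l - 5)*(l - 2)*(l + 2)*(l^2 - 4*l) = l*(l - 5)*(l - 4)*(l - 2)*(l + 2)*(l)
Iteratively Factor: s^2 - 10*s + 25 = (s - 5)*(s - 5)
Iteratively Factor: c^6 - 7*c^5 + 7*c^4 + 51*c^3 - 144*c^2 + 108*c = (c - 3)*(c^5 - 4*c^4 - 5*c^3 + 36*c^2 - 36*c) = c*(c - 3)*(c^4 - 4*c^3 - 5*c^2 + 36*c - 36) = c*(c - 3)^2*(c^3 - c^2 - 8*c + 12) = c*(c - 3)^2*(c - 2)*(c^2 + c - 6) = c*(c - 3)^2*(c - 2)^2*(c + 3)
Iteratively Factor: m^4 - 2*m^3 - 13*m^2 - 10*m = (m)*(m^3 - 2*m^2 - 13*m - 10) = m*(m - 5)*(m^2 + 3*m + 2) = m*(m - 5)*(m + 2)*(m + 1)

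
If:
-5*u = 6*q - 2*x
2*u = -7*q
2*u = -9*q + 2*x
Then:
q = 0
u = 0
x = 0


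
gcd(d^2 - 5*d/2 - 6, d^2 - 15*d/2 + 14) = d - 4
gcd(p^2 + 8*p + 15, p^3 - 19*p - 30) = p + 3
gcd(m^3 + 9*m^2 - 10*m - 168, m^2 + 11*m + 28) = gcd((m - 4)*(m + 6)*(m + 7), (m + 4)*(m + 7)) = m + 7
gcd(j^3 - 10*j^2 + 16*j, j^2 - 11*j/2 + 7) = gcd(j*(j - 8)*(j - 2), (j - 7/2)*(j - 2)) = j - 2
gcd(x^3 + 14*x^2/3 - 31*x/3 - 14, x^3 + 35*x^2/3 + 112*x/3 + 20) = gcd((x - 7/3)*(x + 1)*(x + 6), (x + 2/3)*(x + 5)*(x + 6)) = x + 6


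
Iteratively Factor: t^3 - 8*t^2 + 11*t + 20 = (t - 4)*(t^2 - 4*t - 5) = (t - 4)*(t + 1)*(t - 5)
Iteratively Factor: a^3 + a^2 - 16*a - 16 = (a + 4)*(a^2 - 3*a - 4) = (a - 4)*(a + 4)*(a + 1)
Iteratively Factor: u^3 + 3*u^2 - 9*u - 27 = (u + 3)*(u^2 - 9) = (u + 3)^2*(u - 3)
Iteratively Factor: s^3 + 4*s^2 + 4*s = (s + 2)*(s^2 + 2*s) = (s + 2)^2*(s)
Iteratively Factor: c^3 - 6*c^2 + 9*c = (c)*(c^2 - 6*c + 9) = c*(c - 3)*(c - 3)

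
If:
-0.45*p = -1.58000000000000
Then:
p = 3.51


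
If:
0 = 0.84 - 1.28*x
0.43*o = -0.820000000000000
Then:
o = -1.91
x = 0.66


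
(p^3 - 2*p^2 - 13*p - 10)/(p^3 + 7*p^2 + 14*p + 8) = (p - 5)/(p + 4)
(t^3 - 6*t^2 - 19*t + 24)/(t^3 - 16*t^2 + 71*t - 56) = (t + 3)/(t - 7)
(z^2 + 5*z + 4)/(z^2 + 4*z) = (z + 1)/z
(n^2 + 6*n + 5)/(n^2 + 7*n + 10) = (n + 1)/(n + 2)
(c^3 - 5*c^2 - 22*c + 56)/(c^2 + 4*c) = c - 9 + 14/c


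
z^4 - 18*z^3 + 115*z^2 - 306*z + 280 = (z - 7)*(z - 5)*(z - 4)*(z - 2)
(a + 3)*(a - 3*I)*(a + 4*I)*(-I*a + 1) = -I*a^4 + 2*a^3 - 3*I*a^3 + 6*a^2 - 11*I*a^2 + 12*a - 33*I*a + 36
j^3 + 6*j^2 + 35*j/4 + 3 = (j + 1/2)*(j + 3/2)*(j + 4)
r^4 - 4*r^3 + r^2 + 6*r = r*(r - 3)*(r - 2)*(r + 1)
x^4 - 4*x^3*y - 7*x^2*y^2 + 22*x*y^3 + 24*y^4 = (x - 4*y)*(x - 3*y)*(x + y)*(x + 2*y)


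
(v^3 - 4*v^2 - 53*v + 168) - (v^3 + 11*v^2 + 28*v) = -15*v^2 - 81*v + 168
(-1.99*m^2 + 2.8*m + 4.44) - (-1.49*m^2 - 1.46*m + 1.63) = -0.5*m^2 + 4.26*m + 2.81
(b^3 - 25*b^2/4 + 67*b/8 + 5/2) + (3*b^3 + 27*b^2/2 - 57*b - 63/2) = 4*b^3 + 29*b^2/4 - 389*b/8 - 29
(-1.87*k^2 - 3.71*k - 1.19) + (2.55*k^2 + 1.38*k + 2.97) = 0.68*k^2 - 2.33*k + 1.78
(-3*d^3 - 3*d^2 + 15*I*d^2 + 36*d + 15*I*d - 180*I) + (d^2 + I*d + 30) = -3*d^3 - 2*d^2 + 15*I*d^2 + 36*d + 16*I*d + 30 - 180*I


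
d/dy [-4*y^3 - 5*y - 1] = -12*y^2 - 5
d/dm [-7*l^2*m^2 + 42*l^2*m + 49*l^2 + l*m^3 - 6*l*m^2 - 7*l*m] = l*(-14*l*m + 42*l + 3*m^2 - 12*m - 7)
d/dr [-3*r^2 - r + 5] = -6*r - 1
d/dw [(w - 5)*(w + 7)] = 2*w + 2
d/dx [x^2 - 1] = 2*x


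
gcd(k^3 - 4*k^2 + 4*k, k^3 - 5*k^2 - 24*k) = k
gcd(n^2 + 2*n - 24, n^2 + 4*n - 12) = n + 6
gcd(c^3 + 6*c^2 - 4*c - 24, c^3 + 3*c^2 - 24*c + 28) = c - 2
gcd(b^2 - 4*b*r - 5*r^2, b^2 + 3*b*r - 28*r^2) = 1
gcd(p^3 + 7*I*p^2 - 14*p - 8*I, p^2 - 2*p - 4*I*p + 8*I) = 1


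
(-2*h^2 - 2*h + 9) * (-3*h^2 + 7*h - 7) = 6*h^4 - 8*h^3 - 27*h^2 + 77*h - 63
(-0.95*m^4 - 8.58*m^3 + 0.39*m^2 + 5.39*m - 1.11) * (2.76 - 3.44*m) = 3.268*m^5 + 26.8932*m^4 - 25.0224*m^3 - 17.4652*m^2 + 18.6948*m - 3.0636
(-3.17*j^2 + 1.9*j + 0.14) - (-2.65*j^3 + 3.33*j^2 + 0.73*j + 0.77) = 2.65*j^3 - 6.5*j^2 + 1.17*j - 0.63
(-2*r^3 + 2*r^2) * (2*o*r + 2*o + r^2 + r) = -4*o*r^4 + 4*o*r^2 - 2*r^5 + 2*r^3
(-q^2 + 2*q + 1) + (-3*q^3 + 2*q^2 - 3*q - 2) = -3*q^3 + q^2 - q - 1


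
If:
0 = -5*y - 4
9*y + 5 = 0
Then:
No Solution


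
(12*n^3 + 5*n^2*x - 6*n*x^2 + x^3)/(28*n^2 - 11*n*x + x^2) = (-3*n^2 - 2*n*x + x^2)/(-7*n + x)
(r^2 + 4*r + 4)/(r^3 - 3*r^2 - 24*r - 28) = 1/(r - 7)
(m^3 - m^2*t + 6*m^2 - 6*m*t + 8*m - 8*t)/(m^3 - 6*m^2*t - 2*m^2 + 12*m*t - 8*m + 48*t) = (-m^2 + m*t - 4*m + 4*t)/(-m^2 + 6*m*t + 4*m - 24*t)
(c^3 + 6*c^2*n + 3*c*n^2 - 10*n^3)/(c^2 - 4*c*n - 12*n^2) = (c^2 + 4*c*n - 5*n^2)/(c - 6*n)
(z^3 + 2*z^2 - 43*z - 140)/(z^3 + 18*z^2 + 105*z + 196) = (z^2 - 2*z - 35)/(z^2 + 14*z + 49)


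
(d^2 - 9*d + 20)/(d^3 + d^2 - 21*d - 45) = (d - 4)/(d^2 + 6*d + 9)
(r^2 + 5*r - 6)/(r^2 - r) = (r + 6)/r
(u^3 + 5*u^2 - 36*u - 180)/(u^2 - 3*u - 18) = (u^2 + 11*u + 30)/(u + 3)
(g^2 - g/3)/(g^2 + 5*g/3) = (3*g - 1)/(3*g + 5)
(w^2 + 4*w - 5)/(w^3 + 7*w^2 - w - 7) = (w + 5)/(w^2 + 8*w + 7)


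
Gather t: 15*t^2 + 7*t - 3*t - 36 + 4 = 15*t^2 + 4*t - 32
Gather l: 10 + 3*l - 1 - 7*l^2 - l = -7*l^2 + 2*l + 9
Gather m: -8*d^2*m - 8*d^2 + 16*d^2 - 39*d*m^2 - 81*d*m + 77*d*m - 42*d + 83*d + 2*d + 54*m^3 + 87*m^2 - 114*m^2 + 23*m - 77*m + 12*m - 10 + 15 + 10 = 8*d^2 + 43*d + 54*m^3 + m^2*(-39*d - 27) + m*(-8*d^2 - 4*d - 42) + 15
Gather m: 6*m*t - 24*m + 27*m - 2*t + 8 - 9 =m*(6*t + 3) - 2*t - 1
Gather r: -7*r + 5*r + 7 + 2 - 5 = 4 - 2*r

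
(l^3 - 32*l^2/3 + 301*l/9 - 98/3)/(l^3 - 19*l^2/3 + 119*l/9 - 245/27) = 3*(l - 6)/(3*l - 5)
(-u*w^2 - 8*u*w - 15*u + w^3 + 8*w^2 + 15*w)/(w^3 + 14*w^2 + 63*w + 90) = (-u + w)/(w + 6)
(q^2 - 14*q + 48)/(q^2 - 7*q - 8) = (q - 6)/(q + 1)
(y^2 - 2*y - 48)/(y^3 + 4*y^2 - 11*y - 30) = (y^2 - 2*y - 48)/(y^3 + 4*y^2 - 11*y - 30)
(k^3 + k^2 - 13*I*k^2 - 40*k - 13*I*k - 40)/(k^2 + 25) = (k^2 + k*(1 - 8*I) - 8*I)/(k + 5*I)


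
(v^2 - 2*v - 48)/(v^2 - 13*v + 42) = (v^2 - 2*v - 48)/(v^2 - 13*v + 42)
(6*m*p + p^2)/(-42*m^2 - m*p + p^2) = p/(-7*m + p)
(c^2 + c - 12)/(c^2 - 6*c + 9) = (c + 4)/(c - 3)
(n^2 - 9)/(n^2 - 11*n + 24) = (n + 3)/(n - 8)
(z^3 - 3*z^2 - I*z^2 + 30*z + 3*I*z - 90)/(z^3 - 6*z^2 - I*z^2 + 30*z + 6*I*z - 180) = (z - 3)/(z - 6)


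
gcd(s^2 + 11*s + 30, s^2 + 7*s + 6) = s + 6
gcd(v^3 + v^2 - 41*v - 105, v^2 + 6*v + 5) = v + 5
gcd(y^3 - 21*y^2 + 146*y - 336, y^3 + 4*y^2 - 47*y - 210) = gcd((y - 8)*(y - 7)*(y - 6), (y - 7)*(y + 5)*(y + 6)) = y - 7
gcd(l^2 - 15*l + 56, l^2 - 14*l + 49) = l - 7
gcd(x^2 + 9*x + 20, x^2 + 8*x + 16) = x + 4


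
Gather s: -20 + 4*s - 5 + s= 5*s - 25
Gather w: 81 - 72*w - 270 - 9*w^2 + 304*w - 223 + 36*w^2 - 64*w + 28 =27*w^2 + 168*w - 384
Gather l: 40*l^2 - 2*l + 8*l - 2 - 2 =40*l^2 + 6*l - 4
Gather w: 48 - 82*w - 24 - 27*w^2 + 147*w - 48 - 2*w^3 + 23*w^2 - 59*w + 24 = -2*w^3 - 4*w^2 + 6*w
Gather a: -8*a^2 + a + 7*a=-8*a^2 + 8*a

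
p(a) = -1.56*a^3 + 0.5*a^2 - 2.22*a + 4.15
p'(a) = -4.68*a^2 + 1.0*a - 2.22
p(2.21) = -15.15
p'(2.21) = -22.87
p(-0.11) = 4.40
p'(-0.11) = -2.39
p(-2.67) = 43.34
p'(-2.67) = -38.25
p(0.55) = 2.82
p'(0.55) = -3.09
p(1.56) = -4.02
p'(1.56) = -12.05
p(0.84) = 1.71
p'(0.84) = -4.68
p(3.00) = -40.13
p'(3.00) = -41.34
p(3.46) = -62.16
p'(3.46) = -54.79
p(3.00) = -40.13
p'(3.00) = -41.34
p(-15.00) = 5414.95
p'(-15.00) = -1070.22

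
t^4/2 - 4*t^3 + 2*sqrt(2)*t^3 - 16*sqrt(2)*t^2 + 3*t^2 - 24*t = t*(t/2 + sqrt(2)/2)*(t - 8)*(t + 3*sqrt(2))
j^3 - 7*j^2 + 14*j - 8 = (j - 4)*(j - 2)*(j - 1)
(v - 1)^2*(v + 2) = v^3 - 3*v + 2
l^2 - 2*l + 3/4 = (l - 3/2)*(l - 1/2)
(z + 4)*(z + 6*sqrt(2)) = z^2 + 4*z + 6*sqrt(2)*z + 24*sqrt(2)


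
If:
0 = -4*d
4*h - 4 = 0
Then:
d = 0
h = 1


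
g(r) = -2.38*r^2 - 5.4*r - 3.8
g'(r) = -4.76*r - 5.4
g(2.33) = -29.30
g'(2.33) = -16.49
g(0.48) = -6.94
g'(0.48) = -7.68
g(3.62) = -54.54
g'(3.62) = -22.63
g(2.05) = -24.87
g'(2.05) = -15.16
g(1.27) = -14.50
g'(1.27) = -11.45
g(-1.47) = -1.00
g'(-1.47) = 1.60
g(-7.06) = -84.30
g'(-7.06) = 28.21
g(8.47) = -220.28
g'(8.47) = -45.72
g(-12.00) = -281.72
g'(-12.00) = 51.72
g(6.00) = -121.88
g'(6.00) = -33.96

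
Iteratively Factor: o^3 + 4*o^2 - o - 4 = (o + 1)*(o^2 + 3*o - 4) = (o - 1)*(o + 1)*(o + 4)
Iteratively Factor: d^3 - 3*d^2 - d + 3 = (d - 3)*(d^2 - 1) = (d - 3)*(d + 1)*(d - 1)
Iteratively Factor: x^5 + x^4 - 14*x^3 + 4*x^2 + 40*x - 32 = (x - 1)*(x^4 + 2*x^3 - 12*x^2 - 8*x + 32) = (x - 1)*(x + 2)*(x^3 - 12*x + 16) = (x - 2)*(x - 1)*(x + 2)*(x^2 + 2*x - 8) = (x - 2)^2*(x - 1)*(x + 2)*(x + 4)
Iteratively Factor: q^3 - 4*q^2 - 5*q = (q - 5)*(q^2 + q) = (q - 5)*(q + 1)*(q)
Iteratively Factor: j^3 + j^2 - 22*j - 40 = (j + 4)*(j^2 - 3*j - 10) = (j - 5)*(j + 4)*(j + 2)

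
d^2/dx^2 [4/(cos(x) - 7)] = 4*(sin(x)^2 - 7*cos(x) + 1)/(cos(x) - 7)^3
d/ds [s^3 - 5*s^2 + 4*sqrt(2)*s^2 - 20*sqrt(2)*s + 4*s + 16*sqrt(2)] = 3*s^2 - 10*s + 8*sqrt(2)*s - 20*sqrt(2) + 4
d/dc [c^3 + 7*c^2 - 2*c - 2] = 3*c^2 + 14*c - 2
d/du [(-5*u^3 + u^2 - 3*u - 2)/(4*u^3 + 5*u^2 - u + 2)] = (-29*u^4 + 34*u^3 + 8*u^2 + 24*u - 8)/(16*u^6 + 40*u^5 + 17*u^4 + 6*u^3 + 21*u^2 - 4*u + 4)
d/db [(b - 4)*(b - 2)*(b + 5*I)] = 3*b^2 + b*(-12 + 10*I) + 8 - 30*I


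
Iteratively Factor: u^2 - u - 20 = (u - 5)*(u + 4)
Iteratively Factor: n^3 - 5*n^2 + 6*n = (n - 3)*(n^2 - 2*n) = n*(n - 3)*(n - 2)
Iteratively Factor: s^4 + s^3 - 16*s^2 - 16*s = (s - 4)*(s^3 + 5*s^2 + 4*s) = (s - 4)*(s + 1)*(s^2 + 4*s) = s*(s - 4)*(s + 1)*(s + 4)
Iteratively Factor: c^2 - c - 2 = (c - 2)*(c + 1)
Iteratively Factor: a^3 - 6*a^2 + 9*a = (a - 3)*(a^2 - 3*a) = (a - 3)^2*(a)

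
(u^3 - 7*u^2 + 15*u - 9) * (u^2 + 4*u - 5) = u^5 - 3*u^4 - 18*u^3 + 86*u^2 - 111*u + 45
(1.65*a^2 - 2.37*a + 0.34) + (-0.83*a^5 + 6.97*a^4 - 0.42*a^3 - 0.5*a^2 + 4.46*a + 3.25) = -0.83*a^5 + 6.97*a^4 - 0.42*a^3 + 1.15*a^2 + 2.09*a + 3.59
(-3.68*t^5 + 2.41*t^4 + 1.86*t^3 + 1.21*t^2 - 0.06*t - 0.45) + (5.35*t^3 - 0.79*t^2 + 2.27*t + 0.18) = -3.68*t^5 + 2.41*t^4 + 7.21*t^3 + 0.42*t^2 + 2.21*t - 0.27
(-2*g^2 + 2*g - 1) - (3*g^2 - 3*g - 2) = -5*g^2 + 5*g + 1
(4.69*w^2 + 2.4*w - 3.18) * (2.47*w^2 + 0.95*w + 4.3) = 11.5843*w^4 + 10.3835*w^3 + 14.5924*w^2 + 7.299*w - 13.674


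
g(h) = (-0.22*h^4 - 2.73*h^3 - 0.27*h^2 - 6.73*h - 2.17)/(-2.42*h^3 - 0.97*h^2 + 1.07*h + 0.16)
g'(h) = (7.26*h^2 + 1.94*h - 1.07)*(-0.22*h^4 - 2.73*h^3 - 0.27*h^2 - 6.73*h - 2.17)/(-2.42*h^3 - 0.97*h^2 + 1.07*h + 0.16)^2 + (-0.88*h^3 - 8.19*h^2 - 0.54*h - 6.73)/(-2.42*h^3 - 0.97*h^2 + 1.07*h + 0.16)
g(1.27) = 3.46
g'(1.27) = -4.58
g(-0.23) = 5.59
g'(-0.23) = 123.73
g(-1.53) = 3.27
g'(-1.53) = 4.14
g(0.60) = 99.02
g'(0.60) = -3688.65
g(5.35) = 1.64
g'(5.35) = 0.06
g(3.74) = 1.60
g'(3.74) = -0.02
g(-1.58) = 3.07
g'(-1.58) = 3.60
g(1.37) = 3.07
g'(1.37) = -3.36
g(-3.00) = 1.33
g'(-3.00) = 0.43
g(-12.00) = 0.05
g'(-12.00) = 0.10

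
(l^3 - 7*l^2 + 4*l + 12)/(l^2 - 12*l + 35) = (l^3 - 7*l^2 + 4*l + 12)/(l^2 - 12*l + 35)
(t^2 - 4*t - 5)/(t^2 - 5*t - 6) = (t - 5)/(t - 6)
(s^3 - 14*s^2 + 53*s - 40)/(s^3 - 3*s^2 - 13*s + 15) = (s - 8)/(s + 3)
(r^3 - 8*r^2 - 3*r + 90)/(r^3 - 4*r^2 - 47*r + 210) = (r + 3)/(r + 7)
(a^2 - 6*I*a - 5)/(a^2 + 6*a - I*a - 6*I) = (a - 5*I)/(a + 6)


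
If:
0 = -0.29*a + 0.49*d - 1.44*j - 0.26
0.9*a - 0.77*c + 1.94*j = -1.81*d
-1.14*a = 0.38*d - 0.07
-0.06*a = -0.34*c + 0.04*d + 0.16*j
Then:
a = 0.02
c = -0.05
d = 0.12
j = -0.14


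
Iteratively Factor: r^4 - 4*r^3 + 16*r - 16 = (r + 2)*(r^3 - 6*r^2 + 12*r - 8) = (r - 2)*(r + 2)*(r^2 - 4*r + 4) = (r - 2)^2*(r + 2)*(r - 2)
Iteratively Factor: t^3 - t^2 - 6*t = (t + 2)*(t^2 - 3*t) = t*(t + 2)*(t - 3)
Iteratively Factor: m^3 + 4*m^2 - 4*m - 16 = (m + 4)*(m^2 - 4) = (m - 2)*(m + 4)*(m + 2)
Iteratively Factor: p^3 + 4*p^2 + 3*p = (p + 3)*(p^2 + p) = p*(p + 3)*(p + 1)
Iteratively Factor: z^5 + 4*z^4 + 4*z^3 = (z)*(z^4 + 4*z^3 + 4*z^2) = z^2*(z^3 + 4*z^2 + 4*z) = z^3*(z^2 + 4*z + 4) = z^3*(z + 2)*(z + 2)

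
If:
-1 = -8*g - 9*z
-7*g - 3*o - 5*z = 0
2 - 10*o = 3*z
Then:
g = -95/302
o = 25/302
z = 59/151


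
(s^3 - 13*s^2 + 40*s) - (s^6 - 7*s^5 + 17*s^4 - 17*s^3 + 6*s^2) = -s^6 + 7*s^5 - 17*s^4 + 18*s^3 - 19*s^2 + 40*s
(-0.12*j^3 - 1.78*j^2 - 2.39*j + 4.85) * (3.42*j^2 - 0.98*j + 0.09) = -0.4104*j^5 - 5.97*j^4 - 6.4402*j^3 + 18.769*j^2 - 4.9681*j + 0.4365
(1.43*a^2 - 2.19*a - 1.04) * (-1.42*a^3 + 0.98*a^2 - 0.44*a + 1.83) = -2.0306*a^5 + 4.5112*a^4 - 1.2986*a^3 + 2.5613*a^2 - 3.5501*a - 1.9032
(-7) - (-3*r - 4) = 3*r - 3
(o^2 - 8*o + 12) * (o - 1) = o^3 - 9*o^2 + 20*o - 12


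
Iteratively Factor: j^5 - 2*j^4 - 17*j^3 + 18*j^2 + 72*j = (j + 2)*(j^4 - 4*j^3 - 9*j^2 + 36*j) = (j - 3)*(j + 2)*(j^3 - j^2 - 12*j) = (j - 4)*(j - 3)*(j + 2)*(j^2 + 3*j) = j*(j - 4)*(j - 3)*(j + 2)*(j + 3)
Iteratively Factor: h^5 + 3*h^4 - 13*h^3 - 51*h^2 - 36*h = (h + 1)*(h^4 + 2*h^3 - 15*h^2 - 36*h) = (h + 1)*(h + 3)*(h^3 - h^2 - 12*h) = (h + 1)*(h + 3)^2*(h^2 - 4*h) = (h - 4)*(h + 1)*(h + 3)^2*(h)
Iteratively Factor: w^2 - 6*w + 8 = (w - 4)*(w - 2)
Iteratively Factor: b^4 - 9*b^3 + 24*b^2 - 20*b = (b - 5)*(b^3 - 4*b^2 + 4*b) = (b - 5)*(b - 2)*(b^2 - 2*b) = (b - 5)*(b - 2)^2*(b)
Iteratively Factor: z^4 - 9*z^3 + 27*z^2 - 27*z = (z - 3)*(z^3 - 6*z^2 + 9*z) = (z - 3)^2*(z^2 - 3*z) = (z - 3)^3*(z)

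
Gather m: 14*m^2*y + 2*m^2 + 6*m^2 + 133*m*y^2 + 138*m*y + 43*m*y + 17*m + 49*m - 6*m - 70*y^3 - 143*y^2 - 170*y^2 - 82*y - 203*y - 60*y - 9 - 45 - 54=m^2*(14*y + 8) + m*(133*y^2 + 181*y + 60) - 70*y^3 - 313*y^2 - 345*y - 108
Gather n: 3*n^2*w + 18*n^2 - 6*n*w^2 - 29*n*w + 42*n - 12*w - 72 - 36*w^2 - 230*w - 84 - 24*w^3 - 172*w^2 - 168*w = n^2*(3*w + 18) + n*(-6*w^2 - 29*w + 42) - 24*w^3 - 208*w^2 - 410*w - 156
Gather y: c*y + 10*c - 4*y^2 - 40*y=10*c - 4*y^2 + y*(c - 40)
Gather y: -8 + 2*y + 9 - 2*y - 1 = 0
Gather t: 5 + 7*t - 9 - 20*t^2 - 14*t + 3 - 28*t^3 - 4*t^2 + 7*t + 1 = -28*t^3 - 24*t^2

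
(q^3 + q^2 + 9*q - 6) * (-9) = -9*q^3 - 9*q^2 - 81*q + 54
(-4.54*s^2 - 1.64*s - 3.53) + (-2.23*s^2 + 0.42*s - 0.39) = -6.77*s^2 - 1.22*s - 3.92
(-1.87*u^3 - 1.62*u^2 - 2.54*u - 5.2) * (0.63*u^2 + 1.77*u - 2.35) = -1.1781*u^5 - 4.3305*u^4 - 0.0730999999999997*u^3 - 3.9648*u^2 - 3.235*u + 12.22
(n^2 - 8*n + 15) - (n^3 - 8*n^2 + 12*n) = -n^3 + 9*n^2 - 20*n + 15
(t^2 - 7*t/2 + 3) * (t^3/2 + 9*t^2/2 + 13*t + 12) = t^5/2 + 11*t^4/4 - 5*t^3/4 - 20*t^2 - 3*t + 36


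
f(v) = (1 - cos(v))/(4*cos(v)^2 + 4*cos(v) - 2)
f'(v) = (1 - cos(v))*(8*sin(v)*cos(v) + 4*sin(v))/(4*cos(v)^2 + 4*cos(v) - 2)^2 + sin(v)/(4*cos(v)^2 + 4*cos(v) - 2)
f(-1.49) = -0.56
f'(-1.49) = -0.96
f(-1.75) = -0.46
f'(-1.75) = -0.07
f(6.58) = 0.01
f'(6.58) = 0.06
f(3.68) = -0.75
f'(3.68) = 0.65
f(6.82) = 0.03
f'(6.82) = 0.16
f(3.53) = -0.85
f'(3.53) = 0.65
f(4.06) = -0.54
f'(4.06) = 0.39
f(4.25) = -0.48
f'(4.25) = 0.24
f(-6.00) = 0.01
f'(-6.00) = 0.05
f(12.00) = 0.04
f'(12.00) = -0.18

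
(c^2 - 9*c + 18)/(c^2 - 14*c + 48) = (c - 3)/(c - 8)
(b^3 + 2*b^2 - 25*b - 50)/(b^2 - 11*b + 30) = (b^2 + 7*b + 10)/(b - 6)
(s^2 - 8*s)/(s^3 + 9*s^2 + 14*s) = (s - 8)/(s^2 + 9*s + 14)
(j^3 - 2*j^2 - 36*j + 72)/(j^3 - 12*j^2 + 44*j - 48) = (j + 6)/(j - 4)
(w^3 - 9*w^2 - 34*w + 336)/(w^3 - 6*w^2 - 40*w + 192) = (w - 7)/(w - 4)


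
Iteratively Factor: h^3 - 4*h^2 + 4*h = (h - 2)*(h^2 - 2*h) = (h - 2)^2*(h)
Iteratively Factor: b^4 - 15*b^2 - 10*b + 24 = (b - 1)*(b^3 + b^2 - 14*b - 24) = (b - 1)*(b + 3)*(b^2 - 2*b - 8) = (b - 1)*(b + 2)*(b + 3)*(b - 4)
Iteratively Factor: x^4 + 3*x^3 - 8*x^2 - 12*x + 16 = (x - 2)*(x^3 + 5*x^2 + 2*x - 8) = (x - 2)*(x - 1)*(x^2 + 6*x + 8) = (x - 2)*(x - 1)*(x + 2)*(x + 4)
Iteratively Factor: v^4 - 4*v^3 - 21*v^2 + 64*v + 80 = (v + 1)*(v^3 - 5*v^2 - 16*v + 80) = (v - 4)*(v + 1)*(v^2 - v - 20) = (v - 5)*(v - 4)*(v + 1)*(v + 4)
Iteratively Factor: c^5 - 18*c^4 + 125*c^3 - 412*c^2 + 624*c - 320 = (c - 5)*(c^4 - 13*c^3 + 60*c^2 - 112*c + 64) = (c - 5)*(c - 1)*(c^3 - 12*c^2 + 48*c - 64) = (c - 5)*(c - 4)*(c - 1)*(c^2 - 8*c + 16) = (c - 5)*(c - 4)^2*(c - 1)*(c - 4)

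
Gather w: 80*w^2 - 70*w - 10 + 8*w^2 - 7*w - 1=88*w^2 - 77*w - 11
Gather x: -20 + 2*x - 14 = 2*x - 34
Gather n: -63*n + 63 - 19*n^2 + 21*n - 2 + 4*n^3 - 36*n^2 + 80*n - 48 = 4*n^3 - 55*n^2 + 38*n + 13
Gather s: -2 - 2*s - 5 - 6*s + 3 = -8*s - 4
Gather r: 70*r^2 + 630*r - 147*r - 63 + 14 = 70*r^2 + 483*r - 49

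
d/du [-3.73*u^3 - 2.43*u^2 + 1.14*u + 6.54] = -11.19*u^2 - 4.86*u + 1.14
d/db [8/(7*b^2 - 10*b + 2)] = 16*(5 - 7*b)/(7*b^2 - 10*b + 2)^2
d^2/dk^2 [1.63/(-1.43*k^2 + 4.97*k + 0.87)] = (-6.666374*k^2 + 23.169146*k + 1.63*(2.86*k - 4.97)*(5.72*k - 9.94) + 4.055766)/(-1.43*k^2 + 4.97*k + 0.87)^3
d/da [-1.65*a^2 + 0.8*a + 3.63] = 0.8 - 3.3*a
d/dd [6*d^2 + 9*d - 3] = 12*d + 9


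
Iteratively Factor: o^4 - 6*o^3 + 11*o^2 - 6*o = (o - 3)*(o^3 - 3*o^2 + 2*o) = (o - 3)*(o - 2)*(o^2 - o) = (o - 3)*(o - 2)*(o - 1)*(o)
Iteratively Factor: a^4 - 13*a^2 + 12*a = (a - 3)*(a^3 + 3*a^2 - 4*a) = (a - 3)*(a + 4)*(a^2 - a) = (a - 3)*(a - 1)*(a + 4)*(a)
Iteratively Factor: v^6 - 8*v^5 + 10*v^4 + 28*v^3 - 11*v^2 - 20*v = (v - 5)*(v^5 - 3*v^4 - 5*v^3 + 3*v^2 + 4*v) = (v - 5)*(v - 1)*(v^4 - 2*v^3 - 7*v^2 - 4*v) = v*(v - 5)*(v - 1)*(v^3 - 2*v^2 - 7*v - 4) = v*(v - 5)*(v - 4)*(v - 1)*(v^2 + 2*v + 1) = v*(v - 5)*(v - 4)*(v - 1)*(v + 1)*(v + 1)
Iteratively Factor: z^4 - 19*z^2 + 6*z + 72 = (z + 2)*(z^3 - 2*z^2 - 15*z + 36) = (z - 3)*(z + 2)*(z^2 + z - 12) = (z - 3)^2*(z + 2)*(z + 4)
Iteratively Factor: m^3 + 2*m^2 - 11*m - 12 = (m + 4)*(m^2 - 2*m - 3) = (m - 3)*(m + 4)*(m + 1)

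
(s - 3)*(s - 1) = s^2 - 4*s + 3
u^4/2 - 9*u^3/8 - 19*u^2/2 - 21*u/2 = u*(u/2 + 1)*(u - 6)*(u + 7/4)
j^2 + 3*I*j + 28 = (j - 4*I)*(j + 7*I)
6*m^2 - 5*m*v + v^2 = (-3*m + v)*(-2*m + v)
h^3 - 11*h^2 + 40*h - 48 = (h - 4)^2*(h - 3)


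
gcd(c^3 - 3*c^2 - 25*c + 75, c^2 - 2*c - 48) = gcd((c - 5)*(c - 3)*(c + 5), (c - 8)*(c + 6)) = 1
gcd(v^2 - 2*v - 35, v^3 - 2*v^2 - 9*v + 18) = 1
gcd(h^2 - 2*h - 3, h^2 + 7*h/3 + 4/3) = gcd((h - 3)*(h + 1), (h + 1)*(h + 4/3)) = h + 1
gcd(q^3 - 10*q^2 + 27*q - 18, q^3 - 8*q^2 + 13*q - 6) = q^2 - 7*q + 6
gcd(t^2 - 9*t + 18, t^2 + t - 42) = t - 6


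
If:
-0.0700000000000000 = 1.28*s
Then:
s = -0.05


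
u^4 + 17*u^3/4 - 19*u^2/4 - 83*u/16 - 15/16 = (u - 3/2)*(u + 1/4)*(u + 1/2)*(u + 5)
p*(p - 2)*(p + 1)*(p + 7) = p^4 + 6*p^3 - 9*p^2 - 14*p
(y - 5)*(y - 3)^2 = y^3 - 11*y^2 + 39*y - 45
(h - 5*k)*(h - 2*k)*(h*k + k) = h^3*k - 7*h^2*k^2 + h^2*k + 10*h*k^3 - 7*h*k^2 + 10*k^3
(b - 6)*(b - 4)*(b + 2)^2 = b^4 - 6*b^3 - 12*b^2 + 56*b + 96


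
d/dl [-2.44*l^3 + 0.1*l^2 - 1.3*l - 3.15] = -7.32*l^2 + 0.2*l - 1.3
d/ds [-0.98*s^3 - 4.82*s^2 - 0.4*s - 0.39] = -2.94*s^2 - 9.64*s - 0.4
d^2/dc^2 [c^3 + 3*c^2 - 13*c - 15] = 6*c + 6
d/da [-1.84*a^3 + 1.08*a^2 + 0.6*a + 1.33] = -5.52*a^2 + 2.16*a + 0.6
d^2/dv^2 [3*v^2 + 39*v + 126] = 6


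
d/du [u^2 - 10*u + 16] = 2*u - 10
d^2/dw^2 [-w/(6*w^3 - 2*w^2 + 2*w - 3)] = 4*(-2*w*(9*w^2 - 2*w + 1)^2 + (9*w^2 + w*(9*w - 1) - 2*w + 1)*(6*w^3 - 2*w^2 + 2*w - 3))/(6*w^3 - 2*w^2 + 2*w - 3)^3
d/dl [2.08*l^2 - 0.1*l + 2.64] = 4.16*l - 0.1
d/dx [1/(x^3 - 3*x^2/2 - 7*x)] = 4*(-3*x^2 + 3*x + 7)/(x^2*(-2*x^2 + 3*x + 14)^2)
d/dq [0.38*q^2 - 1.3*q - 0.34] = 0.76*q - 1.3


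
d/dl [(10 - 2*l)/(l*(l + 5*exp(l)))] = 2*(l*(l - 5)*(5*exp(l) + 1) - l*(l + 5*exp(l)) + (l - 5)*(l + 5*exp(l)))/(l^2*(l + 5*exp(l))^2)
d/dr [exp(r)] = exp(r)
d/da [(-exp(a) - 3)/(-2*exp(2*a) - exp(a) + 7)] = (-(exp(a) + 3)*(4*exp(a) + 1) + 2*exp(2*a) + exp(a) - 7)*exp(a)/(2*exp(2*a) + exp(a) - 7)^2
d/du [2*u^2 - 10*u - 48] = 4*u - 10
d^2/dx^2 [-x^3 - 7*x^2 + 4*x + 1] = -6*x - 14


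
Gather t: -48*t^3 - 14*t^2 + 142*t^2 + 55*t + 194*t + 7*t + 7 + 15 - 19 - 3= -48*t^3 + 128*t^2 + 256*t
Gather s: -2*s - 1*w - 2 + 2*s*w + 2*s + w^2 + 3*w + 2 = 2*s*w + w^2 + 2*w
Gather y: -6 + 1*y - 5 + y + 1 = 2*y - 10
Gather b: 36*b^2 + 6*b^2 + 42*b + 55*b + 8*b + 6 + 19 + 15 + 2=42*b^2 + 105*b + 42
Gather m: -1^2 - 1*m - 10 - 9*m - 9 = -10*m - 20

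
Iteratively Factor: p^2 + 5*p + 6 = (p + 3)*(p + 2)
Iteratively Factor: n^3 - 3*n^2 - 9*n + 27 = (n + 3)*(n^2 - 6*n + 9) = (n - 3)*(n + 3)*(n - 3)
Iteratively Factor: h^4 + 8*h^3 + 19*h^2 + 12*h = (h + 3)*(h^3 + 5*h^2 + 4*h) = h*(h + 3)*(h^2 + 5*h + 4) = h*(h + 3)*(h + 4)*(h + 1)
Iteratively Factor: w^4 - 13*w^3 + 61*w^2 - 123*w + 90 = (w - 2)*(w^3 - 11*w^2 + 39*w - 45) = (w - 5)*(w - 2)*(w^2 - 6*w + 9) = (w - 5)*(w - 3)*(w - 2)*(w - 3)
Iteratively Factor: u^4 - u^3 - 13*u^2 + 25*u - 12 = (u + 4)*(u^3 - 5*u^2 + 7*u - 3) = (u - 1)*(u + 4)*(u^2 - 4*u + 3) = (u - 3)*(u - 1)*(u + 4)*(u - 1)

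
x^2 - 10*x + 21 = (x - 7)*(x - 3)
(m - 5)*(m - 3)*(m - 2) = m^3 - 10*m^2 + 31*m - 30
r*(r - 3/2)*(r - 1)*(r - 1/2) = r^4 - 3*r^3 + 11*r^2/4 - 3*r/4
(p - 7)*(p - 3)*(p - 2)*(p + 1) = p^4 - 11*p^3 + 29*p^2 - p - 42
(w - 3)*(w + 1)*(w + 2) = w^3 - 7*w - 6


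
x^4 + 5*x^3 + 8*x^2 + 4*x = x*(x + 1)*(x + 2)^2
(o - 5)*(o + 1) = o^2 - 4*o - 5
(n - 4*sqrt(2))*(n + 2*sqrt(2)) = n^2 - 2*sqrt(2)*n - 16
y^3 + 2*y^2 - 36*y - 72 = (y - 6)*(y + 2)*(y + 6)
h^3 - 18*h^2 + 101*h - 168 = (h - 8)*(h - 7)*(h - 3)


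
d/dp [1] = 0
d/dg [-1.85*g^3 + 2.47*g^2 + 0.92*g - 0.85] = -5.55*g^2 + 4.94*g + 0.92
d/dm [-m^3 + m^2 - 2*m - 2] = -3*m^2 + 2*m - 2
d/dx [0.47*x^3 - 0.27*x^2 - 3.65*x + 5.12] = 1.41*x^2 - 0.54*x - 3.65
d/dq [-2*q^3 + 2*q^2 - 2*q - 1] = -6*q^2 + 4*q - 2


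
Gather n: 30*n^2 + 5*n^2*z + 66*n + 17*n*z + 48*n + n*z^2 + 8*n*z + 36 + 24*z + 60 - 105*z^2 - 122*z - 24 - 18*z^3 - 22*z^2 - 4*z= n^2*(5*z + 30) + n*(z^2 + 25*z + 114) - 18*z^3 - 127*z^2 - 102*z + 72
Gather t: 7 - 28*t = 7 - 28*t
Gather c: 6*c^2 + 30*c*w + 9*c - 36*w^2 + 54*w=6*c^2 + c*(30*w + 9) - 36*w^2 + 54*w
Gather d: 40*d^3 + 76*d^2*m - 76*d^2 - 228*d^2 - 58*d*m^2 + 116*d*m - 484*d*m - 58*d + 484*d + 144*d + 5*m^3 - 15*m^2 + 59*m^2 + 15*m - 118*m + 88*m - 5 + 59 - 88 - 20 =40*d^3 + d^2*(76*m - 304) + d*(-58*m^2 - 368*m + 570) + 5*m^3 + 44*m^2 - 15*m - 54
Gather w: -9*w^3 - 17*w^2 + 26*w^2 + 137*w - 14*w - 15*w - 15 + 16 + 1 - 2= -9*w^3 + 9*w^2 + 108*w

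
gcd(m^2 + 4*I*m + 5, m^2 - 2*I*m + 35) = m + 5*I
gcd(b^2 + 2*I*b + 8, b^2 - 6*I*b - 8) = b - 2*I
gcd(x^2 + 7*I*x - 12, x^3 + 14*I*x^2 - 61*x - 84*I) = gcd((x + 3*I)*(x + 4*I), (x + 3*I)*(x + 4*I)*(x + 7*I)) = x^2 + 7*I*x - 12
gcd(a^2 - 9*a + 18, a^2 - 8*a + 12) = a - 6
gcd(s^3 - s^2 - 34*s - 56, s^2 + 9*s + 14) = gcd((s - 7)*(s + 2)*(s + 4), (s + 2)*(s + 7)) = s + 2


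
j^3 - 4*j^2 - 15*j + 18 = (j - 6)*(j - 1)*(j + 3)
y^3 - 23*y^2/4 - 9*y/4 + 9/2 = (y - 6)*(y - 3/4)*(y + 1)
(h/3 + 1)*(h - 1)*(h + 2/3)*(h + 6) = h^4/3 + 26*h^3/9 + 43*h^2/9 - 4*h - 4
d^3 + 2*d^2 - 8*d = d*(d - 2)*(d + 4)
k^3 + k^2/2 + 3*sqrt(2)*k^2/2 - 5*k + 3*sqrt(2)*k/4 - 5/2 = (k + 1/2)*(k - sqrt(2))*(k + 5*sqrt(2)/2)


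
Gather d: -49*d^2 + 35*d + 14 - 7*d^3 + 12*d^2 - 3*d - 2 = -7*d^3 - 37*d^2 + 32*d + 12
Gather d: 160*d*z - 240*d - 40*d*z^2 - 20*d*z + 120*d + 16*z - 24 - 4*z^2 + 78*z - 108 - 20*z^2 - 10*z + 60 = d*(-40*z^2 + 140*z - 120) - 24*z^2 + 84*z - 72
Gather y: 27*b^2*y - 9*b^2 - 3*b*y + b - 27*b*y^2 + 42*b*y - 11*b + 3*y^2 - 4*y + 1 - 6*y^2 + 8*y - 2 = -9*b^2 - 10*b + y^2*(-27*b - 3) + y*(27*b^2 + 39*b + 4) - 1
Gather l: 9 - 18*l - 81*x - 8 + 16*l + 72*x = -2*l - 9*x + 1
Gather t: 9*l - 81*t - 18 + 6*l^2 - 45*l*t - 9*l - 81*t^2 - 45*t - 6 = 6*l^2 - 81*t^2 + t*(-45*l - 126) - 24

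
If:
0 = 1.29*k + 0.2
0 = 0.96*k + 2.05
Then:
No Solution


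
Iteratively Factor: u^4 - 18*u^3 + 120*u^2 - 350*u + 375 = (u - 3)*(u^3 - 15*u^2 + 75*u - 125) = (u - 5)*(u - 3)*(u^2 - 10*u + 25) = (u - 5)^2*(u - 3)*(u - 5)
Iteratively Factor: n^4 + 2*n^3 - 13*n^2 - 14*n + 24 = (n - 1)*(n^3 + 3*n^2 - 10*n - 24) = (n - 1)*(n + 2)*(n^2 + n - 12) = (n - 3)*(n - 1)*(n + 2)*(n + 4)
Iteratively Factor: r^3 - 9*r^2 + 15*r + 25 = (r - 5)*(r^2 - 4*r - 5) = (r - 5)^2*(r + 1)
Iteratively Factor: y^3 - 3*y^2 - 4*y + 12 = (y + 2)*(y^2 - 5*y + 6) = (y - 3)*(y + 2)*(y - 2)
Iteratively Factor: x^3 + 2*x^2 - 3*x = (x)*(x^2 + 2*x - 3) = x*(x - 1)*(x + 3)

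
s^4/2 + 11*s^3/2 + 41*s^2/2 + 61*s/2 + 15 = (s/2 + 1)*(s + 1)*(s + 3)*(s + 5)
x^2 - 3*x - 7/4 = (x - 7/2)*(x + 1/2)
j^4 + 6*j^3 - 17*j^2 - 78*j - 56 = (j - 4)*(j + 1)*(j + 2)*(j + 7)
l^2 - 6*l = l*(l - 6)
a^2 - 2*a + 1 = (a - 1)^2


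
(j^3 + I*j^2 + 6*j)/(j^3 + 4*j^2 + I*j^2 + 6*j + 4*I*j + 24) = j/(j + 4)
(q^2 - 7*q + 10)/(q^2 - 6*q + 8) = (q - 5)/(q - 4)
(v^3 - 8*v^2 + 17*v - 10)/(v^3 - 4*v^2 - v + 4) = (v^2 - 7*v + 10)/(v^2 - 3*v - 4)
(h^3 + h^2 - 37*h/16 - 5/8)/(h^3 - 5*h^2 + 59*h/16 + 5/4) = (h + 2)/(h - 4)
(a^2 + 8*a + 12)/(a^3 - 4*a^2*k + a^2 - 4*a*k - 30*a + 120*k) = (a + 2)/(a^2 - 4*a*k - 5*a + 20*k)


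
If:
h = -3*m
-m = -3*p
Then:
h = -9*p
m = 3*p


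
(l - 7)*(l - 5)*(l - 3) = l^3 - 15*l^2 + 71*l - 105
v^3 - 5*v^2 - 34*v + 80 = (v - 8)*(v - 2)*(v + 5)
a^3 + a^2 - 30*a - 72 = (a - 6)*(a + 3)*(a + 4)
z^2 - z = z*(z - 1)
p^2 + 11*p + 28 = (p + 4)*(p + 7)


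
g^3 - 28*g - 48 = (g - 6)*(g + 2)*(g + 4)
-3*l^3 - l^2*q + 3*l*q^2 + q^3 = (-l + q)*(l + q)*(3*l + q)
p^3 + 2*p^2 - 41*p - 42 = (p - 6)*(p + 1)*(p + 7)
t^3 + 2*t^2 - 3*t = t*(t - 1)*(t + 3)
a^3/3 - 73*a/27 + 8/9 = (a/3 + 1)*(a - 8/3)*(a - 1/3)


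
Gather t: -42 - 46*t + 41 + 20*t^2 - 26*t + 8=20*t^2 - 72*t + 7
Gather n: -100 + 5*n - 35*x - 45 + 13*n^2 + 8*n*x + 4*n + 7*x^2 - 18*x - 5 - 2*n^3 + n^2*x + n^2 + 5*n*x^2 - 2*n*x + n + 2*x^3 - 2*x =-2*n^3 + n^2*(x + 14) + n*(5*x^2 + 6*x + 10) + 2*x^3 + 7*x^2 - 55*x - 150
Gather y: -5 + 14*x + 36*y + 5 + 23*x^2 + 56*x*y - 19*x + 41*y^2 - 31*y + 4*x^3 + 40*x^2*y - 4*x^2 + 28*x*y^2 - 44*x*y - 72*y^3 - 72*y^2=4*x^3 + 19*x^2 - 5*x - 72*y^3 + y^2*(28*x - 31) + y*(40*x^2 + 12*x + 5)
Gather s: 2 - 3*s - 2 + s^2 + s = s^2 - 2*s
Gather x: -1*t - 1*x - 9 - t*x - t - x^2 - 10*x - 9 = -2*t - x^2 + x*(-t - 11) - 18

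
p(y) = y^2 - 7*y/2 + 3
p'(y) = 2*y - 7/2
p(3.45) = 2.83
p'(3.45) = 3.40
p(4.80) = 9.24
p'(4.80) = 6.10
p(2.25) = 0.19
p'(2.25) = 1.00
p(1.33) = 0.11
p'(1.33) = -0.84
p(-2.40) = 17.16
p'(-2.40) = -8.30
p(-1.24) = 8.88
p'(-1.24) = -5.98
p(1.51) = -0.00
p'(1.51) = -0.48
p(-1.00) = 7.50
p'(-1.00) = -5.50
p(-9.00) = 115.50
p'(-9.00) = -21.50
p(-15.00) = 280.50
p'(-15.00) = -33.50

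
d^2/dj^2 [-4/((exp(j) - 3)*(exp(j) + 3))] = 16*(-exp(2*j) - 9)*exp(2*j)/(exp(6*j) - 27*exp(4*j) + 243*exp(2*j) - 729)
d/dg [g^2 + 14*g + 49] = 2*g + 14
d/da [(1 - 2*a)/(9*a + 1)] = -11/(9*a + 1)^2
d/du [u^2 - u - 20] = 2*u - 1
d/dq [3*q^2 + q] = 6*q + 1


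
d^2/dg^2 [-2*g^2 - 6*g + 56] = -4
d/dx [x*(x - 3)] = 2*x - 3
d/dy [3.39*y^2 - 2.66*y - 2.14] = 6.78*y - 2.66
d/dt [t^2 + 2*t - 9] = 2*t + 2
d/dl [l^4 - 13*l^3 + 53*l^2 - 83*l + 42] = 4*l^3 - 39*l^2 + 106*l - 83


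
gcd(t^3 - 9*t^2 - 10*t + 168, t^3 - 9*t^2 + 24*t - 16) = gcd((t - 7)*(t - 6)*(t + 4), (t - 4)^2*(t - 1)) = 1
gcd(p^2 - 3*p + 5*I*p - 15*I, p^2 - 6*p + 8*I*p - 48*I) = 1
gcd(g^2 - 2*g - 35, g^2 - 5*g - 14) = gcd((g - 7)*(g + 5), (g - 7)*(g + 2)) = g - 7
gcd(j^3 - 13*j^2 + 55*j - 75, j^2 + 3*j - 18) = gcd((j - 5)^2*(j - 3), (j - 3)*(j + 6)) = j - 3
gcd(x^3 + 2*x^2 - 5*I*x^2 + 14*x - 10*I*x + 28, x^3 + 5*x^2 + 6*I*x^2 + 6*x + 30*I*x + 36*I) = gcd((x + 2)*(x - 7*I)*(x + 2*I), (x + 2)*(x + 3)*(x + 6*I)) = x + 2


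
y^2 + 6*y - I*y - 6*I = (y + 6)*(y - I)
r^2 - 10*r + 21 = (r - 7)*(r - 3)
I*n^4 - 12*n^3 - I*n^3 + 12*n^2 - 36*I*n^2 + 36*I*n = n*(n + 6*I)^2*(I*n - I)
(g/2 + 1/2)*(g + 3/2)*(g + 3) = g^3/2 + 11*g^2/4 + 9*g/2 + 9/4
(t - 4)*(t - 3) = t^2 - 7*t + 12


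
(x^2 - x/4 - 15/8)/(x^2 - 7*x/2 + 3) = (x + 5/4)/(x - 2)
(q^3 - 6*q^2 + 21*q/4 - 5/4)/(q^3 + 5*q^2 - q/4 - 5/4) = (2*q^2 - 11*q + 5)/(2*q^2 + 11*q + 5)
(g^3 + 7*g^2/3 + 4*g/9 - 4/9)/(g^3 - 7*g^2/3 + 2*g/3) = (3*g^2 + 8*g + 4)/(3*g*(g - 2))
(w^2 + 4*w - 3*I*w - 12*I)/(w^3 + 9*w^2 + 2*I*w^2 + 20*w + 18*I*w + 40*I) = (w - 3*I)/(w^2 + w*(5 + 2*I) + 10*I)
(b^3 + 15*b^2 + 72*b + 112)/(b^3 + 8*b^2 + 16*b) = (b + 7)/b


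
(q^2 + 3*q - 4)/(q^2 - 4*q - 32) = (q - 1)/(q - 8)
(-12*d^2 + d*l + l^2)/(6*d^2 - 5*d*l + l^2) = (-4*d - l)/(2*d - l)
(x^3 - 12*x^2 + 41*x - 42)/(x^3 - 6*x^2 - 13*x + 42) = (x - 3)/(x + 3)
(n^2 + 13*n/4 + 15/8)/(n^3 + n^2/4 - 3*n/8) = (2*n + 5)/(n*(2*n - 1))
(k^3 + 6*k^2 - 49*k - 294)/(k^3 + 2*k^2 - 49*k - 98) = (k + 6)/(k + 2)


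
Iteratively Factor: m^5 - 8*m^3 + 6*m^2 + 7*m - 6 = (m - 1)*(m^4 + m^3 - 7*m^2 - m + 6) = (m - 1)^2*(m^3 + 2*m^2 - 5*m - 6) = (m - 1)^2*(m + 3)*(m^2 - m - 2) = (m - 1)^2*(m + 1)*(m + 3)*(m - 2)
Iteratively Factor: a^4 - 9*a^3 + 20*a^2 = (a - 5)*(a^3 - 4*a^2) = a*(a - 5)*(a^2 - 4*a) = a^2*(a - 5)*(a - 4)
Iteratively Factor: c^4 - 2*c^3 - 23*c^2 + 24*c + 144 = (c - 4)*(c^3 + 2*c^2 - 15*c - 36) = (c - 4)*(c + 3)*(c^2 - c - 12) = (c - 4)*(c + 3)^2*(c - 4)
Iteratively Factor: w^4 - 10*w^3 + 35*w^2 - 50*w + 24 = (w - 2)*(w^3 - 8*w^2 + 19*w - 12) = (w - 4)*(w - 2)*(w^2 - 4*w + 3) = (w - 4)*(w - 3)*(w - 2)*(w - 1)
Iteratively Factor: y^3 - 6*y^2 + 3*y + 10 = (y - 5)*(y^2 - y - 2) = (y - 5)*(y - 2)*(y + 1)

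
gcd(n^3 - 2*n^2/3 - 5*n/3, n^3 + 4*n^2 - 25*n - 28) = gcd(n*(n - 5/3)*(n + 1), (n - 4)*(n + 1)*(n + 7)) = n + 1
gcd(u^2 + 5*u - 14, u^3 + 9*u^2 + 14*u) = u + 7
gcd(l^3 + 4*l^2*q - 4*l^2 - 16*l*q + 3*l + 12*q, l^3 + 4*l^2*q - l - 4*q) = l^2 + 4*l*q - l - 4*q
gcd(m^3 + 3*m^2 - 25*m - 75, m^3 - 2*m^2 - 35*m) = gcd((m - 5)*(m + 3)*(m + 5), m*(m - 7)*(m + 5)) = m + 5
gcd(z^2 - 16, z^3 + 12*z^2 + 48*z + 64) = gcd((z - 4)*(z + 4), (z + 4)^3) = z + 4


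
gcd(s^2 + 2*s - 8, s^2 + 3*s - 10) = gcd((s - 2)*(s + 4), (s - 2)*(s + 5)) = s - 2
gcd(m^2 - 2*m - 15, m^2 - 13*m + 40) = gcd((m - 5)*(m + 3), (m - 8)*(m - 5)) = m - 5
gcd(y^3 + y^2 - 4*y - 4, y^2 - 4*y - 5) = y + 1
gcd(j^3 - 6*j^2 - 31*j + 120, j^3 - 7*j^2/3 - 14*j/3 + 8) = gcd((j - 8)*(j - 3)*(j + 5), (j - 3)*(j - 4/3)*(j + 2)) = j - 3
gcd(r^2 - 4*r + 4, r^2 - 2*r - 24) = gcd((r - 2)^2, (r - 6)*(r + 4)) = 1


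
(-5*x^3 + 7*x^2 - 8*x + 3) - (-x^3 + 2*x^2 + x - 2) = -4*x^3 + 5*x^2 - 9*x + 5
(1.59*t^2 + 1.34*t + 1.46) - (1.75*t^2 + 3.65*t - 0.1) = -0.16*t^2 - 2.31*t + 1.56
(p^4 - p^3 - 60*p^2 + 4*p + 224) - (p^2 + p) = p^4 - p^3 - 61*p^2 + 3*p + 224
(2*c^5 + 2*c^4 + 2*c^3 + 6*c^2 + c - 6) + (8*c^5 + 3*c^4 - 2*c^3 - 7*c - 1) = 10*c^5 + 5*c^4 + 6*c^2 - 6*c - 7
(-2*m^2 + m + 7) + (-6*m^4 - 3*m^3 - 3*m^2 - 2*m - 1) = -6*m^4 - 3*m^3 - 5*m^2 - m + 6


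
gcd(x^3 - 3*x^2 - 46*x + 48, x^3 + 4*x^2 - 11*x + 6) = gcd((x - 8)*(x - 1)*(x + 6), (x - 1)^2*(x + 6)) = x^2 + 5*x - 6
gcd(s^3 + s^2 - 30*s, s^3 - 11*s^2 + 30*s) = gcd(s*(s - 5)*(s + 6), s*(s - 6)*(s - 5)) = s^2 - 5*s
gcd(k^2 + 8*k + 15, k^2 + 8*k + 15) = k^2 + 8*k + 15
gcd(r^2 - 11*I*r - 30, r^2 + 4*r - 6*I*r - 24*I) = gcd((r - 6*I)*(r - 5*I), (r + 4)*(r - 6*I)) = r - 6*I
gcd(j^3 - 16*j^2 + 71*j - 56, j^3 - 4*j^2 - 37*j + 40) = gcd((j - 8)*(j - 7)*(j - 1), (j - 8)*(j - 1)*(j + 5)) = j^2 - 9*j + 8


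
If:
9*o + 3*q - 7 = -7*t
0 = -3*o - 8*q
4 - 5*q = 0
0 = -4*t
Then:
No Solution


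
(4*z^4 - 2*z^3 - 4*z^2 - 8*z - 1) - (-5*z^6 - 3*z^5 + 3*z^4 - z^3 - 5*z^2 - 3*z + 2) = 5*z^6 + 3*z^5 + z^4 - z^3 + z^2 - 5*z - 3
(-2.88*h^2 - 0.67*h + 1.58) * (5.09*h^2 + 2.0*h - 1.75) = -14.6592*h^4 - 9.1703*h^3 + 11.7422*h^2 + 4.3325*h - 2.765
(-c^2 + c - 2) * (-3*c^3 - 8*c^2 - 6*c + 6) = 3*c^5 + 5*c^4 + 4*c^3 + 4*c^2 + 18*c - 12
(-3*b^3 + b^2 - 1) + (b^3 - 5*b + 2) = -2*b^3 + b^2 - 5*b + 1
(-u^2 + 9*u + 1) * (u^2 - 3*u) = -u^4 + 12*u^3 - 26*u^2 - 3*u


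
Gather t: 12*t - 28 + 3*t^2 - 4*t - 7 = 3*t^2 + 8*t - 35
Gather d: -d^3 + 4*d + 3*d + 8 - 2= -d^3 + 7*d + 6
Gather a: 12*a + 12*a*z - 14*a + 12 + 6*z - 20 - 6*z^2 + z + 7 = a*(12*z - 2) - 6*z^2 + 7*z - 1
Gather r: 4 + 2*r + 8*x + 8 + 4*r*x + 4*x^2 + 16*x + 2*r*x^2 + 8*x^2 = r*(2*x^2 + 4*x + 2) + 12*x^2 + 24*x + 12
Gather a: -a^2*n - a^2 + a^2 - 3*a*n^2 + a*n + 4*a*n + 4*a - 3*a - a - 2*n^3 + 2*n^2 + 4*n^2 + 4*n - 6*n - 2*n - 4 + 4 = -a^2*n + a*(-3*n^2 + 5*n) - 2*n^3 + 6*n^2 - 4*n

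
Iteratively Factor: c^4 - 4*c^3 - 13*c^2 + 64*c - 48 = (c - 3)*(c^3 - c^2 - 16*c + 16) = (c - 3)*(c + 4)*(c^2 - 5*c + 4) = (c - 4)*(c - 3)*(c + 4)*(c - 1)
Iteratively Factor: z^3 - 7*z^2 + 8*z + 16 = (z - 4)*(z^2 - 3*z - 4) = (z - 4)*(z + 1)*(z - 4)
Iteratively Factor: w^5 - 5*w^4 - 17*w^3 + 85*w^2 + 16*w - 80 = (w + 4)*(w^4 - 9*w^3 + 19*w^2 + 9*w - 20) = (w + 1)*(w + 4)*(w^3 - 10*w^2 + 29*w - 20) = (w - 4)*(w + 1)*(w + 4)*(w^2 - 6*w + 5) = (w - 5)*(w - 4)*(w + 1)*(w + 4)*(w - 1)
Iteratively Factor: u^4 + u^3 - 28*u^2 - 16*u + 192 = (u + 4)*(u^3 - 3*u^2 - 16*u + 48) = (u - 4)*(u + 4)*(u^2 + u - 12) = (u - 4)*(u + 4)^2*(u - 3)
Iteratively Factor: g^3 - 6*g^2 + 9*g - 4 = (g - 1)*(g^2 - 5*g + 4) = (g - 4)*(g - 1)*(g - 1)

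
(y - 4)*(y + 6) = y^2 + 2*y - 24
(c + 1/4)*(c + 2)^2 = c^3 + 17*c^2/4 + 5*c + 1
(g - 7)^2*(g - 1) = g^3 - 15*g^2 + 63*g - 49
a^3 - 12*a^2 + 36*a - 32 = (a - 8)*(a - 2)^2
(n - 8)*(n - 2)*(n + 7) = n^3 - 3*n^2 - 54*n + 112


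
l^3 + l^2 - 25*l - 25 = (l - 5)*(l + 1)*(l + 5)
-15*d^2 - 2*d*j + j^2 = (-5*d + j)*(3*d + j)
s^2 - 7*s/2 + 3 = (s - 2)*(s - 3/2)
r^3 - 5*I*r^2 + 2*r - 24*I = (r - 4*I)*(r - 3*I)*(r + 2*I)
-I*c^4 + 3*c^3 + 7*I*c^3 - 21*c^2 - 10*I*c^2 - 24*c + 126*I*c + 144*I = (c - 8)*(c - 3*I)*(c + 6*I)*(-I*c - I)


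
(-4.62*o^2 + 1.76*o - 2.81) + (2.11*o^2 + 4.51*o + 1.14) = -2.51*o^2 + 6.27*o - 1.67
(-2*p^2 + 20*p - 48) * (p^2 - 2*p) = -2*p^4 + 24*p^3 - 88*p^2 + 96*p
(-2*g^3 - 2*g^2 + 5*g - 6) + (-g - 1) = -2*g^3 - 2*g^2 + 4*g - 7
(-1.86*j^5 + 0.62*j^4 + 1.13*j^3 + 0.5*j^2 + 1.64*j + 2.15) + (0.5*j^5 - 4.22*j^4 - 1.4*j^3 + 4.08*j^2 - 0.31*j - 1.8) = -1.36*j^5 - 3.6*j^4 - 0.27*j^3 + 4.58*j^2 + 1.33*j + 0.35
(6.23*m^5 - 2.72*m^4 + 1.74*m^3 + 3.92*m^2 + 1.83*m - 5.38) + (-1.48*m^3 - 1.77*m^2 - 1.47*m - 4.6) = 6.23*m^5 - 2.72*m^4 + 0.26*m^3 + 2.15*m^2 + 0.36*m - 9.98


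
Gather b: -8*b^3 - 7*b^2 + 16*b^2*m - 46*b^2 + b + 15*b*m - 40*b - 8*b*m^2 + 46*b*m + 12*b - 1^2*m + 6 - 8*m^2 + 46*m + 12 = -8*b^3 + b^2*(16*m - 53) + b*(-8*m^2 + 61*m - 27) - 8*m^2 + 45*m + 18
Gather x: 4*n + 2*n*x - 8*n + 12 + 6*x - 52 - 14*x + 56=-4*n + x*(2*n - 8) + 16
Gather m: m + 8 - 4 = m + 4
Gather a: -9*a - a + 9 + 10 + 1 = 20 - 10*a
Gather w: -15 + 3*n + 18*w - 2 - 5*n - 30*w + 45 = -2*n - 12*w + 28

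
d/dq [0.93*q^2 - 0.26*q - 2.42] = 1.86*q - 0.26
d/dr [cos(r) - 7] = -sin(r)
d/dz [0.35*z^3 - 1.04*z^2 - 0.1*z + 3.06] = 1.05*z^2 - 2.08*z - 0.1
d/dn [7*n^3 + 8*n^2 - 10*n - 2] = 21*n^2 + 16*n - 10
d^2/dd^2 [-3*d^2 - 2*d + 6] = -6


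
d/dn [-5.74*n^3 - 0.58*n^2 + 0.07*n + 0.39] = -17.22*n^2 - 1.16*n + 0.07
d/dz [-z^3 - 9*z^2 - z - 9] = -3*z^2 - 18*z - 1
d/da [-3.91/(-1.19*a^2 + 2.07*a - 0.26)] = (8.0937 - 9.3058*a)/(1.19*a^2 - 2.07*a + 0.26)^2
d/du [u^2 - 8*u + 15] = 2*u - 8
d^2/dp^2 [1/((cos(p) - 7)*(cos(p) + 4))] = (-4*sin(p)^4 + 123*sin(p)^2 + 291*cos(p)/4 + 9*cos(3*p)/4 - 45)/((cos(p) - 7)^3*(cos(p) + 4)^3)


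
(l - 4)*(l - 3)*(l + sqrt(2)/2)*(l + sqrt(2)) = l^4 - 7*l^3 + 3*sqrt(2)*l^3/2 - 21*sqrt(2)*l^2/2 + 13*l^2 - 7*l + 18*sqrt(2)*l + 12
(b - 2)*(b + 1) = b^2 - b - 2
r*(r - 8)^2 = r^3 - 16*r^2 + 64*r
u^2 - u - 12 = (u - 4)*(u + 3)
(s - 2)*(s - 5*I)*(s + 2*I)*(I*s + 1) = I*s^4 + 4*s^3 - 2*I*s^3 - 8*s^2 + 7*I*s^2 + 10*s - 14*I*s - 20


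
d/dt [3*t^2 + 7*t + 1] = 6*t + 7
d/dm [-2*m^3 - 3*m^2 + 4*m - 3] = -6*m^2 - 6*m + 4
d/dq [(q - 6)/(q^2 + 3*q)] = (-q^2 + 12*q + 18)/(q^2*(q^2 + 6*q + 9))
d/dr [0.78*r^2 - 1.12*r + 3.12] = 1.56*r - 1.12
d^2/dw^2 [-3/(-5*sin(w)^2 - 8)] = 30*(-10*sin(w)^4 + 31*sin(w)^2 - 8)/(5*sin(w)^2 + 8)^3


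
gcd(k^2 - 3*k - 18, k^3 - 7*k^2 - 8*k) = 1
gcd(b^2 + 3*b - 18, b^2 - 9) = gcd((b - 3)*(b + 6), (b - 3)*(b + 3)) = b - 3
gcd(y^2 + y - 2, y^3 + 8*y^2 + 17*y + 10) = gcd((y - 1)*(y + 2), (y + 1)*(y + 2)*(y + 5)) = y + 2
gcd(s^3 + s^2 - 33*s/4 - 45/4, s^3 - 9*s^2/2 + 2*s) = 1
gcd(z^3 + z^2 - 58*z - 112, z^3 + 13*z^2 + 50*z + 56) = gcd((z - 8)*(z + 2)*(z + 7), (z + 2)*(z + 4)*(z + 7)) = z^2 + 9*z + 14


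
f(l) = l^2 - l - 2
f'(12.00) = 23.00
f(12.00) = 130.00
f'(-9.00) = -19.00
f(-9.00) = 88.00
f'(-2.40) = -5.80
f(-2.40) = 6.16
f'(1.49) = 1.98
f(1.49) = -1.27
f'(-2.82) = -6.64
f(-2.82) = 8.77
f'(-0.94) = -2.88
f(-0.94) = -0.18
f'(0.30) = -0.40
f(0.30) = -2.21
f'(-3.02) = -7.04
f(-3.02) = 10.14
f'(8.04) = 15.08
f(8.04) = 54.60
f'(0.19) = -0.62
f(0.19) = -2.15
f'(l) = 2*l - 1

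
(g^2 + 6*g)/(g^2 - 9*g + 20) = g*(g + 6)/(g^2 - 9*g + 20)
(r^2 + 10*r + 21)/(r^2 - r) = (r^2 + 10*r + 21)/(r*(r - 1))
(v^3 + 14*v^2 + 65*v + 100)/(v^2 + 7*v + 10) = (v^2 + 9*v + 20)/(v + 2)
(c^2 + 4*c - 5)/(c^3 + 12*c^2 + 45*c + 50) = (c - 1)/(c^2 + 7*c + 10)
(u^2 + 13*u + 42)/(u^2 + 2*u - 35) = (u + 6)/(u - 5)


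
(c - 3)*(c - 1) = c^2 - 4*c + 3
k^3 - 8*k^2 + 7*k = k*(k - 7)*(k - 1)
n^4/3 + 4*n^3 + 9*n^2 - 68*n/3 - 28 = (n/3 + 1/3)*(n - 2)*(n + 6)*(n + 7)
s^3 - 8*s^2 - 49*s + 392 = (s - 8)*(s - 7)*(s + 7)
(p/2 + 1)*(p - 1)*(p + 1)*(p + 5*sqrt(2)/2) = p^4/2 + p^3 + 5*sqrt(2)*p^3/4 - p^2/2 + 5*sqrt(2)*p^2/2 - 5*sqrt(2)*p/4 - p - 5*sqrt(2)/2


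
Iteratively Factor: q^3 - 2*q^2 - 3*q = (q - 3)*(q^2 + q) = (q - 3)*(q + 1)*(q)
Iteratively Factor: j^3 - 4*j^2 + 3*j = (j)*(j^2 - 4*j + 3) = j*(j - 1)*(j - 3)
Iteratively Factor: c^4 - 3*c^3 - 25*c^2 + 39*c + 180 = (c + 3)*(c^3 - 6*c^2 - 7*c + 60) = (c - 5)*(c + 3)*(c^2 - c - 12) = (c - 5)*(c - 4)*(c + 3)*(c + 3)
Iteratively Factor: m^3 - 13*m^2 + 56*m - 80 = (m - 4)*(m^2 - 9*m + 20) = (m - 4)^2*(m - 5)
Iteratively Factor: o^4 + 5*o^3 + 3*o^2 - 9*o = (o - 1)*(o^3 + 6*o^2 + 9*o) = (o - 1)*(o + 3)*(o^2 + 3*o) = (o - 1)*(o + 3)^2*(o)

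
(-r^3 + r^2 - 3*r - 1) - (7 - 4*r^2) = -r^3 + 5*r^2 - 3*r - 8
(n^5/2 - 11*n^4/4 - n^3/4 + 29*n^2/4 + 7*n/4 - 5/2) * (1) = n^5/2 - 11*n^4/4 - n^3/4 + 29*n^2/4 + 7*n/4 - 5/2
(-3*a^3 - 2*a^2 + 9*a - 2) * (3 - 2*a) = 6*a^4 - 5*a^3 - 24*a^2 + 31*a - 6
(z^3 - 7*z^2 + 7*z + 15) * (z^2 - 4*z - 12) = z^5 - 11*z^4 + 23*z^3 + 71*z^2 - 144*z - 180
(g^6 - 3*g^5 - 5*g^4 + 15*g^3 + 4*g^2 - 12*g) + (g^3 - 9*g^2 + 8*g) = g^6 - 3*g^5 - 5*g^4 + 16*g^3 - 5*g^2 - 4*g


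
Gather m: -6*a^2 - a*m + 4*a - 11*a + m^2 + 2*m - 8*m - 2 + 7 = -6*a^2 - 7*a + m^2 + m*(-a - 6) + 5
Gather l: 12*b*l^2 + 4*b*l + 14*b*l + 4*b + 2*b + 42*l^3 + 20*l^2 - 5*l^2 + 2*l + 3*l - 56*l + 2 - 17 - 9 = 6*b + 42*l^3 + l^2*(12*b + 15) + l*(18*b - 51) - 24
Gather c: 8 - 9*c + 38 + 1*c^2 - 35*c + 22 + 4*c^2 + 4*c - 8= 5*c^2 - 40*c + 60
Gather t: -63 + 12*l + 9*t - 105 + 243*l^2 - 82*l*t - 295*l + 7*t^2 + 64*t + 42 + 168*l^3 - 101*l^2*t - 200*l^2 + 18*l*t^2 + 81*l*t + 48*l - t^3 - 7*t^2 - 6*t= 168*l^3 + 43*l^2 + 18*l*t^2 - 235*l - t^3 + t*(-101*l^2 - l + 67) - 126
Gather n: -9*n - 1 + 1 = -9*n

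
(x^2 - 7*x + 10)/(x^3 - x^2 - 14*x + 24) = (x - 5)/(x^2 + x - 12)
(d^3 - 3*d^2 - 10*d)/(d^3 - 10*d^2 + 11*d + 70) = d/(d - 7)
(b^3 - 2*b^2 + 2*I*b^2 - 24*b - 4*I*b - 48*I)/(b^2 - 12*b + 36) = (b^2 + 2*b*(2 + I) + 8*I)/(b - 6)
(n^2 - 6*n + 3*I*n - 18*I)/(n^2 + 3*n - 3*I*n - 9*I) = (n^2 + 3*n*(-2 + I) - 18*I)/(n^2 + 3*n*(1 - I) - 9*I)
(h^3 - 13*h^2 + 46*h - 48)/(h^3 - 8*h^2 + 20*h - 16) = (h^2 - 11*h + 24)/(h^2 - 6*h + 8)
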